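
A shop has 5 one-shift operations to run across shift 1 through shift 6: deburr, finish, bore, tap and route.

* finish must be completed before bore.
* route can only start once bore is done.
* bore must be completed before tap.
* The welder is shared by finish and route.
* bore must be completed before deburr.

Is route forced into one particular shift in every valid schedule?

route can be shift 3 (e.g. bore in shift 2; tap in shift 3; finish in shift 1; route in shift 3; deburr in shift 3) or shift 4 (e.g. route -> shift 4, tap -> shift 3, bore -> shift 2, deburr -> shift 3, finish -> shift 1).

No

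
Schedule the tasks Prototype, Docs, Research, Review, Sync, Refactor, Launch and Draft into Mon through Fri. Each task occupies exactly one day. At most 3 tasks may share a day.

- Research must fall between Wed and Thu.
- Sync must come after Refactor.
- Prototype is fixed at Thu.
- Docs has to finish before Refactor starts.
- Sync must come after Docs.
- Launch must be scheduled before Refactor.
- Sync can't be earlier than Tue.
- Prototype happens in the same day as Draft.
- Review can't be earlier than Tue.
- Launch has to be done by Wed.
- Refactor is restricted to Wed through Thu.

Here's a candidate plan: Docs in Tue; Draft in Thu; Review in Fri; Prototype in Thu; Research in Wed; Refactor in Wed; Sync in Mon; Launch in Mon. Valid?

No. Sync can't be earlier than Tue is not satisfied.

Sync must come after Docs — violated.
Launch has to be done by Wed — holds.
Refactor is restricted to Wed through Thu — holds.
Sync must come after Refactor — violated.
Sync can't be earlier than Tue — violated.
Prototype happens in the same day as Draft — holds.
Research must fall between Wed and Thu — holds.
At most 3 tasks may share a day — holds.
Prototype is fixed at Thu — holds.
Docs has to finish before Refactor starts — holds.
Launch must be scheduled before Refactor — holds.
Review can't be earlier than Tue — holds.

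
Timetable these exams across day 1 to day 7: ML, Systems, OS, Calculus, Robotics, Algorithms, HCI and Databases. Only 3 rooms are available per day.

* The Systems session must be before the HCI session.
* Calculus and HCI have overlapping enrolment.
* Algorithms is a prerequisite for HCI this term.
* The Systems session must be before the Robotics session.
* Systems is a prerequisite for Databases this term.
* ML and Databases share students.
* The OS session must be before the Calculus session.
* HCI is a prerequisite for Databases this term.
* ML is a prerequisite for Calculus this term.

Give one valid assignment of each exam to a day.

OS -> day 2, ML -> day 1, HCI -> day 2, Calculus -> day 3, Databases -> day 3, Algorithms -> day 1, Robotics -> day 2, Systems -> day 1

Checking: Algorithms(day 1) before HCI(day 2); Systems(day 1) before Databases(day 3); HCI(day 2) before Databases(day 3); OS(day 2) before Calculus(day 3); Systems(day 1) before HCI(day 2); Systems(day 1) before Robotics(day 2); ML(day 1) before Calculus(day 3); ML(day 1) != Databases(day 3); Calculus(day 3) != HCI(day 2); max 3 per day (cap 3).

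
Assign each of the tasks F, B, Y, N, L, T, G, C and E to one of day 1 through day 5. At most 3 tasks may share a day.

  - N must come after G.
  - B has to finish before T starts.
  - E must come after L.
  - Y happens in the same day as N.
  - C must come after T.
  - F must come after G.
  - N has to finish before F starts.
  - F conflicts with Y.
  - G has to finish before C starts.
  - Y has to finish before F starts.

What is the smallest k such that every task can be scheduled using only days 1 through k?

3 days

The precedence chain requires at least 3 distinct days.
With at most 3 per day and 9 tasks, at least 3 days are needed.
3 works (last occupied day: day 3): for example G -> day 1; Y -> day 2; L -> day 1; F -> day 3; B -> day 1; N -> day 2; T -> day 2; E -> day 3; C -> day 3.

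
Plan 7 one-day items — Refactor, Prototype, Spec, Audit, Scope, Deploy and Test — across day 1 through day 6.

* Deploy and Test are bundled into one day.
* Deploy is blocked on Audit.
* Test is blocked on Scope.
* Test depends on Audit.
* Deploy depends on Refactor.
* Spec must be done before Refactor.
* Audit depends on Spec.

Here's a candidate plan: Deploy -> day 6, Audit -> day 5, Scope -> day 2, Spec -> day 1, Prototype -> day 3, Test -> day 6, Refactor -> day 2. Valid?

Yes

Test is blocked on Scope — holds.
Test depends on Audit — holds.
Spec must be done before Refactor — holds.
Audit depends on Spec — holds.
Deploy and Test are bundled into one day — holds.
Deploy is blocked on Audit — holds.
Deploy depends on Refactor — holds.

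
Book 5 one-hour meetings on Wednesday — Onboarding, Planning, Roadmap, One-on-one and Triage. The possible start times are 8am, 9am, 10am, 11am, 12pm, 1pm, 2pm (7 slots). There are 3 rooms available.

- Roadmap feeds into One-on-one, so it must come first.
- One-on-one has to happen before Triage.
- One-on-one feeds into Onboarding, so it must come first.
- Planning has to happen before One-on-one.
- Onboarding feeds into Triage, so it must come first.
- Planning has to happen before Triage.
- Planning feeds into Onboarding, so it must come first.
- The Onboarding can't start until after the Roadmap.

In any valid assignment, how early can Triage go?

Precedence pushes Triage to at least 11am.
Triage at 11am is achievable: Triage in 11am, Planning in 8am, One-on-one in 9am, Roadmap in 8am, Onboarding in 10am.

11am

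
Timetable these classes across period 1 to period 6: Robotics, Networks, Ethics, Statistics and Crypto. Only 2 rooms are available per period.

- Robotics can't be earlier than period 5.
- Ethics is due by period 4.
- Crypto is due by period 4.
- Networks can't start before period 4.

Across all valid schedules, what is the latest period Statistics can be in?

Statistics at period 6 is achievable: Networks -> period 4; Statistics -> period 6; Ethics -> period 1; Robotics -> period 5; Crypto -> period 1.

period 6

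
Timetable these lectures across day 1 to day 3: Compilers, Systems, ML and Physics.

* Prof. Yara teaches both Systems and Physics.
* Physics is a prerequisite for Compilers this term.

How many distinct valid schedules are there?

18

Splitting on Compilers: it can be day 2 (6), day 3 (12). Listing each branch's schedules as (Systems, ML, Physics) by day number:
Compilers=day 2: (2,1,1) (2,2,1) (2,3,1) (3,1,1) (3,2,1) (3,3,1) — 6.
Compilers=day 3: (1,1,2) (1,2,2) (1,3,2) (2,1,1) (2,2,1) (2,3,1) (3,1,1) (3,1,2) (3,2,1) (3,2,2) (3,3,1) (3,3,2) — 12.
Summing: 6 + 12 = 18.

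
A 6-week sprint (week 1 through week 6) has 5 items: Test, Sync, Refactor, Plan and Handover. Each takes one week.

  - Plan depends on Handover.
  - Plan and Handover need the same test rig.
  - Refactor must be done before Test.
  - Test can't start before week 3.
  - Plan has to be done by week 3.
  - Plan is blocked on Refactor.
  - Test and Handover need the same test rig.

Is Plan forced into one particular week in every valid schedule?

Plan can be week 2 (e.g. Plan in week 2; Test in week 3; Sync in week 1; Refactor in week 1; Handover in week 1) or week 3 (e.g. Test in week 3; Handover in week 1; Refactor in week 1; Plan in week 3; Sync in week 1).

No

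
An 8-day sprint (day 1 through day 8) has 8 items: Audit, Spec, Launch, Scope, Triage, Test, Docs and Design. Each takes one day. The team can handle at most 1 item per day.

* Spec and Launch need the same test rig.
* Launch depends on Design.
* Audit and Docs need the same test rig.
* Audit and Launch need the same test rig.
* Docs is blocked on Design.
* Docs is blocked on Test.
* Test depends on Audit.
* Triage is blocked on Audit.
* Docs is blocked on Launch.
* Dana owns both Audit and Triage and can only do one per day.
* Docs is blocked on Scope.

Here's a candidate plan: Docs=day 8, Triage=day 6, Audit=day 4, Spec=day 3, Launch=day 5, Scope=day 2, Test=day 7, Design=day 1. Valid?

Valid

Audit and Docs need the same test rig — holds.
Docs is blocked on Launch — holds.
Docs is blocked on Test — holds.
Test depends on Audit — holds.
Docs is blocked on Scope — holds.
Docs is blocked on Design — holds.
Audit and Launch need the same test rig — holds.
Dana owns both Audit and Triage and can only do one per day — holds.
Launch depends on Design — holds.
Spec and Launch need the same test rig — holds.
Triage is blocked on Audit — holds.
The team can handle at most 1 item per day — holds.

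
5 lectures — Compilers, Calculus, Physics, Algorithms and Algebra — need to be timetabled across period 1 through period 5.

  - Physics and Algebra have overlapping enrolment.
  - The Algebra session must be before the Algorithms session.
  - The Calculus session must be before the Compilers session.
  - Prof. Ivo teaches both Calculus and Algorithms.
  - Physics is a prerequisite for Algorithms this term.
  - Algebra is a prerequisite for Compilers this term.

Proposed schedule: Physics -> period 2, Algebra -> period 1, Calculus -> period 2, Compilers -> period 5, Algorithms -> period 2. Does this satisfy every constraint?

Invalid. Prof. Ivo teaches both Calculus and Algorithms.

The Calculus session must be before the Compilers session — holds.
Prof. Ivo teaches both Calculus and Algorithms — violated.
Algebra is a prerequisite for Compilers this term — holds.
Physics and Algebra have overlapping enrolment — holds.
The Algebra session must be before the Algorithms session — holds.
Physics is a prerequisite for Algorithms this term — violated.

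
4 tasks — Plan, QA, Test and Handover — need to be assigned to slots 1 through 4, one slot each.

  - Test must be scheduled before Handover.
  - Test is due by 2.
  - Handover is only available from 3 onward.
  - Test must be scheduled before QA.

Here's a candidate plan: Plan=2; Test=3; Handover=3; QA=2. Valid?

Test must be scheduled before QA — violated.
Test must be scheduled before Handover — violated.
Handover is only available from 3 onward — holds.
Test is due by 2 — violated.

No — it violates: Test must be scheduled before QA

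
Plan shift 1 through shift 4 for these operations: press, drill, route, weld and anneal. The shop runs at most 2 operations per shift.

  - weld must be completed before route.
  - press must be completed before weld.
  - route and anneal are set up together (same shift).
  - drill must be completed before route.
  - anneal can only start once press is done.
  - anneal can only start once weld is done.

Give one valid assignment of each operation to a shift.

press -> shift 1, weld -> shift 2, drill -> shift 1, route -> shift 3, anneal -> shift 3

Checking: press(shift 1) before anneal(shift 3); weld(shift 2) before anneal(shift 3); weld(shift 2) before route(shift 3); press(shift 1) before weld(shift 2); drill(shift 1) before route(shift 3); route = anneal = shift 3; max 2 per shift (cap 2).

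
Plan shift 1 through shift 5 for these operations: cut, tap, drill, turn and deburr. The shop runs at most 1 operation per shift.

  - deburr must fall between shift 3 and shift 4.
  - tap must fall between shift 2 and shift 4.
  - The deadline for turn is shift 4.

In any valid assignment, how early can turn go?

Turn's own window allows nothing later than shift 4.
turn at shift 1 is achievable: tap in shift 2, deburr in shift 3, drill in shift 5, turn in shift 1, cut in shift 4.

shift 1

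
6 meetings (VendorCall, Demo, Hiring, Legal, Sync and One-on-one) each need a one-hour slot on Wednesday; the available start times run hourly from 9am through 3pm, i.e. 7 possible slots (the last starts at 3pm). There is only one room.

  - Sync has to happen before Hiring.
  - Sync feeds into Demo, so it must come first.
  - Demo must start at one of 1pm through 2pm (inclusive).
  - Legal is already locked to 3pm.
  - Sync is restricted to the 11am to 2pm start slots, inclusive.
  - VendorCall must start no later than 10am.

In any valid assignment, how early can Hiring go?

12pm

Precedence pushes Hiring to at least 12pm.
Hiring at 12pm is achievable: One-on-one -> 10am; VendorCall -> 9am; Hiring -> 12pm; Legal -> 3pm; Demo -> 1pm; Sync -> 11am.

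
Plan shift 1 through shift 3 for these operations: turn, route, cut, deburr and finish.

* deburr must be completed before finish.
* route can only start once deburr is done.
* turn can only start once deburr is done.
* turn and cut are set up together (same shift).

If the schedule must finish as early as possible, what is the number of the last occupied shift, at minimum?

The precedence chain requires at least 2 distinct shifts.
2 works (last occupied shift: shift 2): for example finish in shift 2, deburr in shift 1, route in shift 2, turn in shift 2, cut in shift 2.

2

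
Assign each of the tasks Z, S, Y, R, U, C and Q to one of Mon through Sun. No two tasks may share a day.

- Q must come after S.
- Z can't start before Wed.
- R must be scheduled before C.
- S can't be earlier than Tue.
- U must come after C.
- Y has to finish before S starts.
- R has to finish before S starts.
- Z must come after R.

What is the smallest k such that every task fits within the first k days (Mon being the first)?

The precedence chain requires at least 3 distinct days.
With at most 1 per day and 7 tasks, at least 7 days are needed.
7 works (last occupied day: Sun): for example U=Sat; S=Thu; R=Mon; Q=Sun; C=Fri; Z=Wed; Y=Tue.

7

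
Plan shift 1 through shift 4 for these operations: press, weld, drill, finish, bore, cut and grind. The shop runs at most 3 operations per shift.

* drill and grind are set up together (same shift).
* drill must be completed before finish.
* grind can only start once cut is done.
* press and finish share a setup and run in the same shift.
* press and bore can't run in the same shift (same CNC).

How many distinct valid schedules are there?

44

Splitting on press: it can be shift 3 (11), shift 4 (33). Listing each branch's schedules as (weld, drill, finish, bore, cut, grind) by shift number:
press=shift 3: (1,2,3,1,1,2) (1,2,3,2,1,2) (1,2,3,4,1,2) (2,2,3,1,1,2) (2,2,3,4,1,2) (3,2,3,1,1,2) (3,2,3,2,1,2) (3,2,3,4,1,2) (4,2,3,1,1,2) (4,2,3,2,1,2) (4,2,3,4,1,2) — 11.
press=shift 4: (1,2,4,1,1,2) (1,2,4,2,1,2) (1,2,4,3,1,2) (1,3,4,1,1,3) (1,3,4,1,2,3) (1,3,4,2,1,3) (1,3,4,2,2,3) (1,3,4,3,1,3) (1,3,4,3,2,3) (2,2,4,1,1,2) (2,2,4,3,1,2) (2,3,4,1,1,3) (2,3,4,1,2,3) (2,3,4,2,1,3) (2,3,4,2,2,3) (2,3,4,3,1,3) (2,3,4,3,2,3) (3,2,4,1,1,2) (3,2,4,2,1,2) (3,2,4,3,1,2) (3,3,4,1,1,3) (3,3,4,1,2,3) (3,3,4,2,1,3) (3,3,4,2,2,3) (4,2,4,1,1,2) (4,2,4,2,1,2) (4,2,4,3,1,2) (4,3,4,1,1,3) (4,3,4,1,2,3) (4,3,4,2,1,3) (4,3,4,2,2,3) (4,3,4,3,1,3) (4,3,4,3,2,3) — 33.
Summing: 11 + 33 = 44.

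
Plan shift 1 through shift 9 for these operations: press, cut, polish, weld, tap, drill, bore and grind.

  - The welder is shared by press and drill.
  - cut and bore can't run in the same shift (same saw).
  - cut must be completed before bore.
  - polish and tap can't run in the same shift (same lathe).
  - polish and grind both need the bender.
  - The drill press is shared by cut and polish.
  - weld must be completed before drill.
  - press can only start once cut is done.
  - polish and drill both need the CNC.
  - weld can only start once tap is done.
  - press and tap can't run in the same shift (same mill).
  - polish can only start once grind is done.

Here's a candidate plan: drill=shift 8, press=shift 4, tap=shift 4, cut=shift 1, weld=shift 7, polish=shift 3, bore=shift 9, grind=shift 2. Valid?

No — it violates: press and tap can't run in the same shift (same mill)

polish and tap can't run in the same shift (same lathe) — holds.
weld must be completed before drill — holds.
cut must be completed before bore — holds.
polish and drill both need the CNC — holds.
The welder is shared by press and drill — holds.
polish can only start once grind is done — holds.
weld can only start once tap is done — holds.
polish and grind both need the bender — holds.
The drill press is shared by cut and polish — holds.
press can only start once cut is done — holds.
cut and bore can't run in the same shift (same saw) — holds.
press and tap can't run in the same shift (same mill) — violated.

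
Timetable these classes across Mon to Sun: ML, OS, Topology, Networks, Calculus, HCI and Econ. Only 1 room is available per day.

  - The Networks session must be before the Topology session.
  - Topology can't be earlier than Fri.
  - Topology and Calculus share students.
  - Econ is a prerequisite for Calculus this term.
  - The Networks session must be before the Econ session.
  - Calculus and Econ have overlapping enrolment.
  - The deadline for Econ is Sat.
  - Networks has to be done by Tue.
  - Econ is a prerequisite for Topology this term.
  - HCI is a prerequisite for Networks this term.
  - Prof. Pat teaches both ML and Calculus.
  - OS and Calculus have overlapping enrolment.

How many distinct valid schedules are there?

34

Splitting on ML: it can be Wed (8), Thu (8), Fri (6), Sat (6), Sun (6). Listing each branch's schedules as (OS, Topology, Networks, Calculus, HCI, Econ):
ML=Wed: (Thu,Sat,Tue,Sun,Mon,Fri) (Thu,Sun,Tue,Sat,Mon,Fri) (Fri,Sat,Tue,Sun,Mon,Thu) (Fri,Sun,Tue,Sat,Mon,Thu) (Sat,Fri,Tue,Sun,Mon,Thu) (Sat,Sun,Tue,Fri,Mon,Thu) (Sun,Fri,Tue,Sat,Mon,Thu) (Sun,Sat,Tue,Fri,Mon,Thu) — 8.
ML=Thu: (Wed,Sat,Tue,Sun,Mon,Fri) (Wed,Sun,Tue,Sat,Mon,Fri) (Fri,Sat,Tue,Sun,Mon,Wed) (Fri,Sun,Tue,Sat,Mon,Wed) (Sat,Fri,Tue,Sun,Mon,Wed) (Sat,Sun,Tue,Fri,Mon,Wed) (Sun,Fri,Tue,Sat,Mon,Wed) (Sun,Sat,Tue,Fri,Mon,Wed) — 8.
ML=Fri: (Wed,Sat,Tue,Sun,Mon,Thu) (Wed,Sun,Tue,Sat,Mon,Thu) (Thu,Sat,Tue,Sun,Mon,Wed) (Thu,Sun,Tue,Sat,Mon,Wed) (Sat,Sun,Tue,Thu,Mon,Wed) (Sun,Sat,Tue,Thu,Mon,Wed) — 6.
ML=Sat: (Wed,Fri,Tue,Sun,Mon,Thu) (Wed,Sun,Tue,Fri,Mon,Thu) (Thu,Fri,Tue,Sun,Mon,Wed) (Thu,Sun,Tue,Fri,Mon,Wed) (Fri,Sun,Tue,Thu,Mon,Wed) (Sun,Fri,Tue,Thu,Mon,Wed) — 6.
ML=Sun: (Wed,Fri,Tue,Sat,Mon,Thu) (Wed,Sat,Tue,Fri,Mon,Thu) (Thu,Fri,Tue,Sat,Mon,Wed) (Thu,Sat,Tue,Fri,Mon,Wed) (Fri,Sat,Tue,Thu,Mon,Wed) (Sat,Fri,Tue,Thu,Mon,Wed) — 6.
Summing: 8 + 8 + 6 + 6 + 6 = 34.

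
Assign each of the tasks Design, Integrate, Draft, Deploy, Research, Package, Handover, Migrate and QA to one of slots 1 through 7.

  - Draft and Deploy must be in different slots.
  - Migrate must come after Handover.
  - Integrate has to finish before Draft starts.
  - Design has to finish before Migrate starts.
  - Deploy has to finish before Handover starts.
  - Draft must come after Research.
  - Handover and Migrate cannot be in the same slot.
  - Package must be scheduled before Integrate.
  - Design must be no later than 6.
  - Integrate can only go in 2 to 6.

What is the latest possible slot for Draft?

Precedence pushes Draft to at least 3.
Draft at 7 is achievable: Design=1; Deploy=1; Research=1; Package=1; Draft=7; Migrate=3; QA=1; Handover=2; Integrate=2.

7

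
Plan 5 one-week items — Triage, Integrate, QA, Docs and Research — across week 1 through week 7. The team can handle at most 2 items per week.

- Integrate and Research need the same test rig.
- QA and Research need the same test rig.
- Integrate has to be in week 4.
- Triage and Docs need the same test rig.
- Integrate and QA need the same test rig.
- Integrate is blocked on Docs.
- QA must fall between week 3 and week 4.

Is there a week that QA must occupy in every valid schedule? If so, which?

QA's window is week 3–week 4.
Integrate is fixed at week 4, and QA can't share a week with Integrate.
So QA must be week 3.

week 3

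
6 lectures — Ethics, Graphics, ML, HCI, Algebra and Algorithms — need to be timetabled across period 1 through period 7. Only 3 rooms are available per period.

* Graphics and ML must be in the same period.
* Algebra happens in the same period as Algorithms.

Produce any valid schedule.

Algebra -> period 2, Algorithms -> period 2, ML -> period 1, Graphics -> period 1, Ethics -> period 1, HCI -> period 2

Checking: Graphics = ML = period 1; Algebra = Algorithms = period 2; max 3 per period (cap 3).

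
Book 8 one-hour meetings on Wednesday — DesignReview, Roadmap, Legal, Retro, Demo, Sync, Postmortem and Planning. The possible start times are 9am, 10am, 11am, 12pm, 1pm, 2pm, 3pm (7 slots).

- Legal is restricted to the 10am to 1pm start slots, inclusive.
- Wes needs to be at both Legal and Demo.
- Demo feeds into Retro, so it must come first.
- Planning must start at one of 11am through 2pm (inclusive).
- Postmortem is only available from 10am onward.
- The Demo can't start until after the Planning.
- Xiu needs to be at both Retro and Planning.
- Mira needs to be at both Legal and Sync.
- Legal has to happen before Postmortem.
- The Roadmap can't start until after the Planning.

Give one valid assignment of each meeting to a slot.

Postmortem in 11am; Planning in 11am; Roadmap in 12pm; DesignReview in 9am; Retro in 1pm; Sync in 9am; Legal in 10am; Demo in 12pm

Checking: Planning(11am) before Roadmap(12pm); Demo(12pm) before Retro(1pm); Legal(10am) before Postmortem(11am); Planning(11am) before Demo(12pm); Legal(10am) != Demo(12pm); Legal(10am) != Sync(9am); Retro(1pm) != Planning(11am); Postmortem=11am in [10am,3pm]; Legal=10am in [10am,1pm]; Planning=11am in [11am,2pm].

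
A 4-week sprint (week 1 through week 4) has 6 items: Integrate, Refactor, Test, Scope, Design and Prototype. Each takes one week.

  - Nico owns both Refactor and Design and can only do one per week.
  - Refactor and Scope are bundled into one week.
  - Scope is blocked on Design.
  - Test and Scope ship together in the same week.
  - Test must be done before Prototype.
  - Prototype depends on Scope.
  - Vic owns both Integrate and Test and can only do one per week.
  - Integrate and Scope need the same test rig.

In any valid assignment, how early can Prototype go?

Precedence pushes Prototype to at least week 3.
Prototype at week 3 is achievable: Refactor=week 2, Integrate=week 1, Scope=week 2, Test=week 2, Design=week 1, Prototype=week 3.

week 3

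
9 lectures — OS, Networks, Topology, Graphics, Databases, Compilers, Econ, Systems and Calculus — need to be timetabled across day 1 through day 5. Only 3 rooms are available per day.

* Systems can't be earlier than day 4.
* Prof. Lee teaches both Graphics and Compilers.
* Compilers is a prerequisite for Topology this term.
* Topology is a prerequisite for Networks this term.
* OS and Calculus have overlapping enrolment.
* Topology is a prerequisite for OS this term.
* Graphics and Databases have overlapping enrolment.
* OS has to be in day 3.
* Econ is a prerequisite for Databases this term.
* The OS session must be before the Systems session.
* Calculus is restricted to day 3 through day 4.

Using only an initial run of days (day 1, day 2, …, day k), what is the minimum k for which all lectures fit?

4

The precedence chain requires at least 4 distinct days.
With at most 3 per day and 9 lectures, at least 3 days are needed.
4 works (last occupied day: day 4): for example OS -> day 3; Calculus -> day 4; Econ -> day 1; Systems -> day 4; Databases -> day 2; Topology -> day 2; Compilers -> day 1; Graphics -> day 3; Networks -> day 3.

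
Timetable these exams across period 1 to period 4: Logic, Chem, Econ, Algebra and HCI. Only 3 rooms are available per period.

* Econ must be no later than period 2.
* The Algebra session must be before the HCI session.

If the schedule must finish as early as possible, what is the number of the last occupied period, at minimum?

The precedence chain requires at least 2 distinct periods.
With at most 3 per period and 5 exams, at least 2 periods are needed.
2 works (last occupied period: period 2): for example Chem in period 1, HCI in period 2, Logic in period 1, Algebra in period 1, Econ in period 2.

2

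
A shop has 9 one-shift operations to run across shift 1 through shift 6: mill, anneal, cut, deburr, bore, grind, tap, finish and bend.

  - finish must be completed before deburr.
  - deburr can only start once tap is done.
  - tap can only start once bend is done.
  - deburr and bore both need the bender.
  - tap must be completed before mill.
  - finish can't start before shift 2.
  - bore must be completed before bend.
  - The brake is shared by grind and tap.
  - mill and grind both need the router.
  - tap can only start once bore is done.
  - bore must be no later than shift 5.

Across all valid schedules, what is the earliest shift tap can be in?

shift 3

Precedence pushes tap to at least shift 3; downstream work caps tap at shift 5.
tap at shift 3 is achievable: deburr -> shift 4; tap -> shift 3; cut -> shift 1; mill -> shift 4; finish -> shift 2; bore -> shift 1; grind -> shift 1; anneal -> shift 1; bend -> shift 2.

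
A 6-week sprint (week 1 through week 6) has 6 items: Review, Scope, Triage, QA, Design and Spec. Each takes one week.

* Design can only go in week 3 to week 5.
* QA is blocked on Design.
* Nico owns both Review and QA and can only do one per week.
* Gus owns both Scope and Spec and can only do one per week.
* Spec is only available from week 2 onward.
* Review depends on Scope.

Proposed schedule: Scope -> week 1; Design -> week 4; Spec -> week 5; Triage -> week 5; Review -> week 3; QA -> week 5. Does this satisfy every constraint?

Design can only go in week 3 to week 5 — holds.
Spec is only available from week 2 onward — holds.
Gus owns both Scope and Spec and can only do one per week — holds.
Review depends on Scope — holds.
Nico owns both Review and QA and can only do one per week — holds.
QA is blocked on Design — holds.

Yes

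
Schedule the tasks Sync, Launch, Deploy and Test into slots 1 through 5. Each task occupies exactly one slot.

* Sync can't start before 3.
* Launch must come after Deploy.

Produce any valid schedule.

Launch=2, Sync=3, Deploy=1, Test=1

Checking: Deploy(1) before Launch(2); Sync=3 in [3,5].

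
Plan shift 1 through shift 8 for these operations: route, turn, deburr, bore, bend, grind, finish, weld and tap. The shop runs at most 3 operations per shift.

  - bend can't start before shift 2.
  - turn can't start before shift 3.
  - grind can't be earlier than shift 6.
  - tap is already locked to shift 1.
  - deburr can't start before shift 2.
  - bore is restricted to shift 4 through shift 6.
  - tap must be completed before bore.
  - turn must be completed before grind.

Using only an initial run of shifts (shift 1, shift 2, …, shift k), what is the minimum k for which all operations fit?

6

The precedence chain requires at least 2 distinct shifts.
With at most 3 per shift and 9 operations, at least 3 shifts are needed.
grind can't be placed before shift 6, so the schedule must run through at least shift 6.
6 works (last occupied shift: shift 6): for example bend in shift 2, route in shift 1, bore in shift 4, finish in shift 1, turn in shift 3, weld in shift 2, grind in shift 6, tap in shift 1, deburr in shift 2.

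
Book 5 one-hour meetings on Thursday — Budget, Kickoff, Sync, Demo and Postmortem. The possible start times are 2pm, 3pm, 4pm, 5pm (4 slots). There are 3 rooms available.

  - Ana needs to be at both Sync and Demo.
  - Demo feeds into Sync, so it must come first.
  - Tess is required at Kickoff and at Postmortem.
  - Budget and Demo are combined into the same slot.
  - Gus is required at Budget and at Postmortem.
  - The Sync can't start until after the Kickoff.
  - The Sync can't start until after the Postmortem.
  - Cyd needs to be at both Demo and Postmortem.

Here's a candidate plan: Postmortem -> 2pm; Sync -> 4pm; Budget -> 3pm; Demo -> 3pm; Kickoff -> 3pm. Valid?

Demo feeds into Sync, so it must come first — holds.
Budget and Demo are combined into the same slot — holds.
The Sync can't start until after the Postmortem — holds.
Ana needs to be at both Sync and Demo — holds.
The Sync can't start until after the Kickoff — holds.
Tess is required at Kickoff and at Postmortem — holds.
There are 3 rooms available — holds.
Gus is required at Budget and at Postmortem — holds.
Cyd needs to be at both Demo and Postmortem — holds.

Valid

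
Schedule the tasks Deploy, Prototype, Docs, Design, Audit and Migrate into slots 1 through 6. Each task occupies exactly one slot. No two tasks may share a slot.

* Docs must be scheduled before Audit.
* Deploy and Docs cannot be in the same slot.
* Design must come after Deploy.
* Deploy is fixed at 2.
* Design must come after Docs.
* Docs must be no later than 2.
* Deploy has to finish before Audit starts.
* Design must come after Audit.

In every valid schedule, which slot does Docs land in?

1

Docs's window is 1–2.
Deploy is fixed at 2, and Docs can't share a slot with Deploy.
So Docs must be 1.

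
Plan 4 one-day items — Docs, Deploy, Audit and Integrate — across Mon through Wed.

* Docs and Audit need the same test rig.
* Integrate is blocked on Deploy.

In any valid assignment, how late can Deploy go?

Tue

Downstream work caps Deploy at Tue.
Deploy at Tue is achievable: Docs -> Mon; Integrate -> Wed; Audit -> Tue; Deploy -> Tue.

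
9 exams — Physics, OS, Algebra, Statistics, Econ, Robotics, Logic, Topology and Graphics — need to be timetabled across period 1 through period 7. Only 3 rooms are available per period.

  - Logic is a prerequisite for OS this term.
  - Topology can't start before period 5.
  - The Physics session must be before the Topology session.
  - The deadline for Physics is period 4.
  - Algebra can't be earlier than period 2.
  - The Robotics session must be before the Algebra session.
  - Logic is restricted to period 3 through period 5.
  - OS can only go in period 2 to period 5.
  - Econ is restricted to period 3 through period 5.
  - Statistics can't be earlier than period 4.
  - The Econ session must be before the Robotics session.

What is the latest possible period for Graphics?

Graphics at period 7 is achievable: Logic in period 3, Graphics in period 7, Physics in period 1, Algebra in period 5, OS in period 4, Topology in period 5, Robotics in period 4, Statistics in period 4, Econ in period 3.

period 7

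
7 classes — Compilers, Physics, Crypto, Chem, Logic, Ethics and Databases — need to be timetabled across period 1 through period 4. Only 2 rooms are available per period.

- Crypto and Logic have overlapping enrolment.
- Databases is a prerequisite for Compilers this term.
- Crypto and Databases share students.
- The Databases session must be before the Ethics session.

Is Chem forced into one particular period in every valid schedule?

No

Chem can be period 1 (e.g. Compilers=period 2, Chem=period 1, Crypto=period 3, Physics=period 3, Logic=period 4, Databases=period 1, Ethics=period 2) or period 2 (e.g. Ethics=period 3; Physics=period 1; Logic=period 4; Databases=period 1; Crypto=period 3; Chem=period 2; Compilers=period 2).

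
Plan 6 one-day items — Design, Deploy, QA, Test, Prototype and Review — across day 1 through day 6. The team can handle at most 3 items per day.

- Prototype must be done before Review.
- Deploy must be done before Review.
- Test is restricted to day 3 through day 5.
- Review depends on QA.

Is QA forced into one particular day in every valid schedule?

No

QA can be day 1 (e.g. Prototype in day 1, QA in day 1, Review in day 2, Design in day 2, Test in day 3, Deploy in day 1) or day 2 (e.g. Test in day 3, Prototype in day 1, QA in day 2, Design in day 1, Review in day 3, Deploy in day 1).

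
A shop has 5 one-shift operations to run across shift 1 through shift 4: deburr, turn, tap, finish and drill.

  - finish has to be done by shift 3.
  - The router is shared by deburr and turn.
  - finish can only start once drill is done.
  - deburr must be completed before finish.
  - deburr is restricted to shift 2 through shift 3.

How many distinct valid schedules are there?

24

Splitting on turn: it can be shift 1 (8), shift 3 (8), shift 4 (8). Listing each branch's schedules as (deburr, tap, finish, drill) by shift number:
turn=shift 1: (2,1,3,1) (2,1,3,2) (2,2,3,1) (2,2,3,2) (2,3,3,1) (2,3,3,2) (2,4,3,1) (2,4,3,2) — 8.
turn=shift 3: (2,1,3,1) (2,1,3,2) (2,2,3,1) (2,2,3,2) (2,3,3,1) (2,3,3,2) (2,4,3,1) (2,4,3,2) — 8.
turn=shift 4: (2,1,3,1) (2,1,3,2) (2,2,3,1) (2,2,3,2) (2,3,3,1) (2,3,3,2) (2,4,3,1) (2,4,3,2) — 8.
Summing: 8 + 8 + 8 = 24.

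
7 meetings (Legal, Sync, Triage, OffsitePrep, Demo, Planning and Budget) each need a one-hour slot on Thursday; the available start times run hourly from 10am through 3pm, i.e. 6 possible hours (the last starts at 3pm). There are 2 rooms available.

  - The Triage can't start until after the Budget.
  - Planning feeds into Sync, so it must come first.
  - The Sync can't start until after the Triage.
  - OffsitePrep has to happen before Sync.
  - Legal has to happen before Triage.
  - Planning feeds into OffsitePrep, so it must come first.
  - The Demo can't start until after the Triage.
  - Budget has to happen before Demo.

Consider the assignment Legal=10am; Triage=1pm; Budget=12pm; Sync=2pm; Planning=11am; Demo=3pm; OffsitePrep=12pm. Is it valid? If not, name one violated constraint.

Budget has to happen before Demo — holds.
Planning feeds into OffsitePrep, so it must come first — holds.
The Sync can't start until after the Triage — holds.
OffsitePrep has to happen before Sync — holds.
Legal has to happen before Triage — holds.
The Triage can't start until after the Budget — holds.
Planning feeds into Sync, so it must come first — holds.
There are 2 rooms available — holds.
The Demo can't start until after the Triage — holds.

Valid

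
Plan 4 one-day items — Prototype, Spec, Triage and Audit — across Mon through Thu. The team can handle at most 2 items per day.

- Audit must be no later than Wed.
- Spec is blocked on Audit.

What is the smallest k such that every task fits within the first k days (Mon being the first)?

2

The precedence chain requires at least 2 distinct days.
With at most 2 per day and 4 tasks, at least 2 days are needed.
2 works (last occupied day: Tue): for example Audit -> Mon, Spec -> Tue, Triage -> Tue, Prototype -> Mon.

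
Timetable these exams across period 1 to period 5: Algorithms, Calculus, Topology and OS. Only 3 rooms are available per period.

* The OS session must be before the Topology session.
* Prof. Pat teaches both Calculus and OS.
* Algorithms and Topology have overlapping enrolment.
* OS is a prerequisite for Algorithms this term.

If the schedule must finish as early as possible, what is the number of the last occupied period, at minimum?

3

The precedence chain requires at least 2 distinct periods.
With at most 3 per period and 4 exams, at least 2 periods are needed.
Could 2 periods be enough, i.e. nothing placed later than period 2? No: Topology must come after OS (at period 1 or later) → {period 2}; OS must come before Topology (at period 2 or earlier) → {period 1}; Algorithms must come after OS (at period 1 or later) → {period 2}; Topology can't share with Algorithms (period 2) → nothing is left.
So 2 periods is not enough.
3 works (last occupied period: period 3): for example Topology in period 3; Algorithms in period 2; Calculus in period 2; OS in period 1.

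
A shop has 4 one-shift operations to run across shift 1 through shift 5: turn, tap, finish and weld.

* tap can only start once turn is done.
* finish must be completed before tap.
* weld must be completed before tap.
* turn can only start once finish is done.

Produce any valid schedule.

turn -> shift 2, finish -> shift 1, weld -> shift 1, tap -> shift 3

Checking: finish(shift 1) before tap(shift 3); turn(shift 2) before tap(shift 3); weld(shift 1) before tap(shift 3); finish(shift 1) before turn(shift 2).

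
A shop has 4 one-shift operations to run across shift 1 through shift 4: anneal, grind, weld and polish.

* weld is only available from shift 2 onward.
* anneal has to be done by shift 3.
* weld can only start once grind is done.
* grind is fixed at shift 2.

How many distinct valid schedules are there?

24

Splitting on anneal: it can be shift 1 (8), shift 2 (8), shift 3 (8). Listing each branch's schedules as (grind, weld, polish) by shift number:
anneal=shift 1: (2,3,1) (2,3,2) (2,3,3) (2,3,4) (2,4,1) (2,4,2) (2,4,3) (2,4,4) — 8.
anneal=shift 2: (2,3,1) (2,3,2) (2,3,3) (2,3,4) (2,4,1) (2,4,2) (2,4,3) (2,4,4) — 8.
anneal=shift 3: (2,3,1) (2,3,2) (2,3,3) (2,3,4) (2,4,1) (2,4,2) (2,4,3) (2,4,4) — 8.
Summing: 8 + 8 + 8 = 24.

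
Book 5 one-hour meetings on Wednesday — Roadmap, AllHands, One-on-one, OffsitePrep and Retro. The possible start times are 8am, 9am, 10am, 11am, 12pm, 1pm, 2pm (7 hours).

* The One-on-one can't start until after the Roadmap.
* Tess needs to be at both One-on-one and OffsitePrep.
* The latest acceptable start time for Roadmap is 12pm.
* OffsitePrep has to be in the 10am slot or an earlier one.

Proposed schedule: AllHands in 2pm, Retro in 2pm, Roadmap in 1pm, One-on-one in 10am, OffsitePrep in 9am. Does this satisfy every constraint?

Tess needs to be at both One-on-one and OffsitePrep — holds.
The One-on-one can't start until after the Roadmap — violated.
The latest acceptable start time for Roadmap is 12pm — violated.
OffsitePrep has to be in the 10am slot or an earlier one — holds.

Invalid. The One-on-one can't start until after the Roadmap.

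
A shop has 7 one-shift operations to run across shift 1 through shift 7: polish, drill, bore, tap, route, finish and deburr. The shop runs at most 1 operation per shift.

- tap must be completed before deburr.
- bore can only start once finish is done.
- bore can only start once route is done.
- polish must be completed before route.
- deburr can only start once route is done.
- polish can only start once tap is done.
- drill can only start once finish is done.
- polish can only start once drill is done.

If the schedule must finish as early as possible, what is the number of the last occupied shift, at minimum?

7

The precedence chain requires at least 5 distinct shifts.
With at most 1 per shift and 7 operations, at least 7 shifts are needed.
7 works (last occupied shift: shift 7): for example tap=shift 3; finish=shift 1; polish=shift 4; drill=shift 2; bore=shift 6; deburr=shift 7; route=shift 5.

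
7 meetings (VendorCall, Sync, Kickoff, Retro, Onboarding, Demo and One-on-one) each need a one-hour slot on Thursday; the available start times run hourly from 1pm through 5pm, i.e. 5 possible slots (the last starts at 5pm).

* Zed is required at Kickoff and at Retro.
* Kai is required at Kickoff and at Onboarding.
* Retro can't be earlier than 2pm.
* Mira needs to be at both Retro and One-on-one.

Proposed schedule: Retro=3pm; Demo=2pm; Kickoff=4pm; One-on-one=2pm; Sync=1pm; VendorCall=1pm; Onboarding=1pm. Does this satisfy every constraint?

Yes, all constraints hold

Mira needs to be at both Retro and One-on-one — holds.
Retro can't be earlier than 2pm — holds.
Kai is required at Kickoff and at Onboarding — holds.
Zed is required at Kickoff and at Retro — holds.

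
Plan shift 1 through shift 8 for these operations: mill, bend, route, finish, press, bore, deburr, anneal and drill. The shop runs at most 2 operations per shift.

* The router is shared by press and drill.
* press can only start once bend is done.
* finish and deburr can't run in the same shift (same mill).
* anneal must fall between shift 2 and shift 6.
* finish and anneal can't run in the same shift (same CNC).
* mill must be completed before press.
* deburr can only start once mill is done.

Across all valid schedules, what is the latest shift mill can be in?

shift 7

Downstream work caps mill at shift 7.
mill at shift 7 is achievable: deburr=shift 8, press=shift 8, anneal=shift 2, mill=shift 7, drill=shift 3, route=shift 1, bore=shift 2, finish=shift 3, bend=shift 1.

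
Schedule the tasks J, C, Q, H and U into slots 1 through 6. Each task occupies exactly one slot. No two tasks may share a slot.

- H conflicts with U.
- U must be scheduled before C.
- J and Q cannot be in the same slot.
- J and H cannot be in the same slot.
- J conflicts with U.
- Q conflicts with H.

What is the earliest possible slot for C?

2

Precedence pushes C to at least 2.
C at 2 is achievable: U -> 1; Q -> 4; H -> 5; C -> 2; J -> 3.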